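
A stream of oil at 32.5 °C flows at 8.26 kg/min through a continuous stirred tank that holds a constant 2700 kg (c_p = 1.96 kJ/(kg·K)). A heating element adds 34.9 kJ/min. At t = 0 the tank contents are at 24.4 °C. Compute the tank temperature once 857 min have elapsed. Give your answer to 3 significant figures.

33.9 °C

First-law balance (no shaft work): M c_p dT/dt = ṁ c_p (T_in − T) + 34.9.
Rearrange: dT/dt = (T_ss − T)/τ with τ = M/ṁ = 326.88 min and T_ss = T_in + Q̇/(ṁ c_p) = 34.656 °C.
Integrating: T(t) = T_ss + (T₀ − T_ss) e^(−t/τ).
T(857) = 34.656 + (-10.256)·e^(−857/326.88) = 34.656 + (-10.256)·0.072673 = 33.910 °C.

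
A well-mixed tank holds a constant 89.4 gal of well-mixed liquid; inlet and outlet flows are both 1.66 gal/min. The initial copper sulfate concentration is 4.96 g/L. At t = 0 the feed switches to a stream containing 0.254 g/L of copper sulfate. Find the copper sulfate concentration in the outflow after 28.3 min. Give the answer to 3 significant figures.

3.04 g/L

Species balance on the tank: V dC/dt = Q(C_in − C).
So dC/dt = (C_in − C)/τ with τ = V/Q = 89.4/1.66 = 53.855 min.
Solution: C(t) = C_in + (C₀ − C_in) e^(−t/τ).
C(28.3) = 0.254 + (4.96 − 0.254)·e^(−28.3/53.855) = 0.254 + (4.7060)·0.59127 = 3.0365 g/L.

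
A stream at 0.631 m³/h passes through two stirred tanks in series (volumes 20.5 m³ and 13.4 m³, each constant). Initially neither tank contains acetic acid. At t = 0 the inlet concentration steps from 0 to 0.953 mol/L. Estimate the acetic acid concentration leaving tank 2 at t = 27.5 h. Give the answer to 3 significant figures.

0.265 mol/L

Species balance on tank i: dCᵢ/dt = (Cᵢ₋₁ − Cᵢ)/τᵢ with τᵢ = Vᵢ/Q.
τ₁ = 20.5/0.631 = 32.488 h; τ₂ = 13.4/0.631 = 21.236 h.
Solving the cascade with C₁(0)=C₂(0)=0 gives C₂(t) = C_in[1 − (τ₁ e^(−t/τ₁) − τ₂ e^(−t/τ₂))/(τ₁ − τ₂)].
At t = 27.5: e^(−t/τ₁) = 0.42893, e^(−t/τ₂) = 0.27391.
C₂ = 0.953·[1 − (32.488·0.42893 − 21.236·0.27391)/(11.252)] = 0.953·0.27850 = 0.26541 mol/L.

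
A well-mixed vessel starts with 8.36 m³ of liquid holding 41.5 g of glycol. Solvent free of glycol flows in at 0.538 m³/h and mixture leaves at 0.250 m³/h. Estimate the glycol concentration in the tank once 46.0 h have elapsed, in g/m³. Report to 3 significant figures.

0.842 g/m³

Let m(t) be the amount of glycol. Volume: V(t) = V₀ + (Q_in − Q_out) t = 8.36 + 0.28800 t; V(46.0) = 21.608 m³.
No glycol enters, so dm/dt = −Q_out · (m/V).
Separate: dm/m = −Q_out dt/V(t) ⇒ ln(m/m₀) = −(Q_out/(Q_in−Q_out)) ln(V/V₀).
m = m₀ (V₀/V)^(Q_out/(Q_in−Q_out)) = 41.5 × (8.36/21.608)^(0.86806) = 18.199 g.
C = m/V = 18.199/21.608 = 0.84225 g/m³.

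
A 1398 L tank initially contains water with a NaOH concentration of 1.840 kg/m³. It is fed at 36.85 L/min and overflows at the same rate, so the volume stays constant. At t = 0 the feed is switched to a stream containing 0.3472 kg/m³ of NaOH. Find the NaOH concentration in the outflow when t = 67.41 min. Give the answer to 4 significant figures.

0.5997 kg/m³

Transient balance on the dissolved component: V dC/dt = Q(C_in − C).
So dC/dt = (C_in − C)/τ with τ = V/Q = 1398/36.85 = 37.9376 min.
Solution: C(t) = C_in + (C₀ − C_in) e^(−t/τ).
C(67.41) = 0.3472 + (1.840 − 0.3472)·e^(−67.41/37.9376) = 0.3472 + (1.49280)·0.169168 = 0.599733 kg/m³.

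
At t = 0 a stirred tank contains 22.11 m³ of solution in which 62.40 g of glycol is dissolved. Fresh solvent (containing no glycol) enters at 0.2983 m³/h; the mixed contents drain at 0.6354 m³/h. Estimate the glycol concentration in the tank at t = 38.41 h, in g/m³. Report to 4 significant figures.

1.294 g/m³

Total volume: dV/dt = Q_in − Q_out = -0.337100 m³/h, so V(t) = 22.11 − 0.337100 t and V(38.41) = 9.16199 m³.
Species balance (pure solvent in): dm/dt = −Q_out · m/V(t).
Separate: dm/m = −Q_out dt/V(t) ⇒ ln(m/m₀) = −(Q_out/(Q_in−Q_out)) ln(V/V₀).
m = m₀ (V₀/V)^(Q_out/(Q_in−Q_out)) = 62.40 × (22.11/9.16199)^(-1.88490) = 11.8583 g.
C = m/V = 11.8583/9.16199 = 1.29430 g/m³.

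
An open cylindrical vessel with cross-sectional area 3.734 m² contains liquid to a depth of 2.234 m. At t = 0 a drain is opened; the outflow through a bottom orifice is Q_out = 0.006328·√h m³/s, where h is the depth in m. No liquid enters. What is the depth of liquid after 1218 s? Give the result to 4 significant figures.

0.2140 m

A dh/dt = −Q_out = −0.006328 √h.
Separate and integrate: 2(√h − √h₀) = −(0.006328/A) t.
√h = √2.234 − 0.006328·1218/(2·3.734) = 1.49466 − 1.03207 = 0.462586.
h = 0.462586² = 0.213986 m.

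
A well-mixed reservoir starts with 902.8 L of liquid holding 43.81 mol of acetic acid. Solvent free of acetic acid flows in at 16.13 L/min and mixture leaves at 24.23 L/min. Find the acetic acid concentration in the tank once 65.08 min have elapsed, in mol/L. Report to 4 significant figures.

0.008466 mol/L

Let m(t) be the amount of acetic acid. Volume: V(t) = V₀ + (Q_in − Q_out) t = 902.8 − 8.10000 t; V(65.08) = 375.652 L.
No acetic acid enters, so dm/dt = −Q_out · (m/V).
Separate: dm/m = −Q_out dt/V(t) ⇒ ln(m/m₀) = −(Q_out/(Q_in−Q_out)) ln(V/V₀).
m = m₀ (V₀/V)^(Q_out/(Q_in−Q_out)) = 43.81 × (902.8/375.652)^(-2.99136) = 3.18014 mol.
C = m/V = 3.18014/375.652 = 0.00846566 mol/L.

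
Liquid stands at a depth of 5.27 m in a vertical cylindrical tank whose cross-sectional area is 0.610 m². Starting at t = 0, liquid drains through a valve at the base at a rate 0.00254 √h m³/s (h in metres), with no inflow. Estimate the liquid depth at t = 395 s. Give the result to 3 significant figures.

2.17 m

Volume balance on the tank: A dh/dt = −0.00254 √h.
Separate and integrate: 2(√h − √h₀) = −(0.00254/A) t.
√h = √5.27 − 0.00254·395/(2·0.610) = 2.2956 − 0.82238 = 1.4733.
h = 1.4733² = 2.1705 m.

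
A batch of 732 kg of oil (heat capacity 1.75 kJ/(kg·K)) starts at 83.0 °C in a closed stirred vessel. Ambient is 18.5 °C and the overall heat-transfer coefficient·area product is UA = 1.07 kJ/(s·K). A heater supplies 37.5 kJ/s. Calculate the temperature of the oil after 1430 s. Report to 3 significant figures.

M c_p dT/dt = −UA(T − T_amb) + Q̇.
dT/dt = (T_ss − T)/τ with T_ss = T_amb + Q̇/UA = 18.5 + 37.5/1.07 = 53.547 °C, τ = M c_p/UA = 732·1.75/1.07 = 1197.2 s.
This is linear first-order; T(t) = T_ss + (T₀ − T_ss) e^(−t/τ).
T(1430) = 53.547 + (29.453)·0.30287 = 62.467 °C.

62.5 °C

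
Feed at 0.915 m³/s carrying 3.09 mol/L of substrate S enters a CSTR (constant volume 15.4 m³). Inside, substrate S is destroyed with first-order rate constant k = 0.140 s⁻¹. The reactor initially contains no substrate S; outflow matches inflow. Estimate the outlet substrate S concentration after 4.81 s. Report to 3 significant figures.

V dC/dt = Q(C_in − C) − k V C.
This is linear with rate a = Q/V + k = 0.19942 s⁻¹.
C_ss = Q C_in/(Q + kV) = 0.92066 mol/L; C(t) = C_ss + (C₀ − C_ss) e^(−a t).
C(4.81) = 0.92066 + (-0.92066)·e^(−0.19942·4.81) = 0.92066 + (-0.92066)·0.38320 = 0.56786 mol/L.

0.568 mol/L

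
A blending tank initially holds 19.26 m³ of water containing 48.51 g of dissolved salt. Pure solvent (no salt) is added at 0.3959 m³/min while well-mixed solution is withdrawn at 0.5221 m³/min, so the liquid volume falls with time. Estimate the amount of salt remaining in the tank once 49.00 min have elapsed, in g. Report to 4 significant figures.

9.774 g

Total volume: dV/dt = Q_in − Q_out = -0.126200 m³/min, so V(t) = 19.26 − 0.126200 t and V(49.00) = 13.0762 m³.
Solute balance: dm/dt = 0 − Q_out C = −Q_out m/V(t).
Separate: dm/m = −Q_out dt/V(t) ⇒ ln(m/m₀) = −(Q_out/(Q_in−Q_out)) ln(V/V₀).
m = m₀ (V₀/V)^(Q_out/(Q_in−Q_out)) = 48.51 × (19.26/13.0762)^(-4.13708) = 9.77413 g.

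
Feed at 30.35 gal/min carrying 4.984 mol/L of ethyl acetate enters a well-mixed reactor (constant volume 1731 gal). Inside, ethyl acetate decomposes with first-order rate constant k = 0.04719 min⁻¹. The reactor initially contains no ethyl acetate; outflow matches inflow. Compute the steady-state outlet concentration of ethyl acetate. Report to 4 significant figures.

Species balance: V dC/dt = Q C_in − Q C − k V C.
At steady state: 0 = Q C_in − (Q + kV) C_ss, so C_ss = Q C_in/(Q + kV).
C_ss = 30.35·4.984/(30.35 + 0.04719·1731) = 151.264/112.036 = 1.35014 mol/L.

1.350 mol/L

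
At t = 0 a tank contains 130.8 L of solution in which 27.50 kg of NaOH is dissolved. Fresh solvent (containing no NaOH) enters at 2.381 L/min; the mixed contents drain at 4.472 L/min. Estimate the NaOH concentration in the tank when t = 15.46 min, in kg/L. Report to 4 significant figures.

0.1522 kg/L

Total volume: dV/dt = Q_in − Q_out = -2.09100 L/min, so V(t) = 130.8 − 2.09100 t and V(15.46) = 98.4731 L.
Solute balance: dm/dt = 0 − Q_out C = −Q_out m/V(t).
dm/m = −Q_out dt/(V₀ − 2.09100 t); integrating gives ln(m/m₀) = −(Q_out/(Q_in−Q_out)) ln(V/V₀).
m = m₀ (V₀/V)^(Q_out/(Q_in−Q_out)) = 27.50 × (130.8/98.4731)^(-2.13869) = 14.9849 kg.
C = m/V = 14.9849/98.4731 = 0.152172 kg/L.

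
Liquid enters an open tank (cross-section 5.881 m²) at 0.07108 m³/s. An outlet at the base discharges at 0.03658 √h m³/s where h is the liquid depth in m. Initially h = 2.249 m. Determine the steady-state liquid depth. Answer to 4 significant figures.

Level balance: A dh/dt = 0.07108 − 0.03658 √h. Setting dh/dt = 0:
Q_in = 0.03658 √h_ss ⇒ √h_ss = 0.07108/0.03658 = 1.94314.
h_ss = 1.94314² = 3.77579 m. (Since h₀ = 2.249 m < h_ss, the level will rise toward this value.)

3.776 m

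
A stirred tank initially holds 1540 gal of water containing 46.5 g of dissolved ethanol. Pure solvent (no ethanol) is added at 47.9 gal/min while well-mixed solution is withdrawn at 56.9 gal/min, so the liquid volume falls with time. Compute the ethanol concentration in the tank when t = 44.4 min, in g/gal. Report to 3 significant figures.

Total volume: dV/dt = Q_in − Q_out = -9.0000 gal/min, so V(t) = 1540 − 9.0000 t and V(44.4) = 1140.4 gal.
Species balance (pure solvent in): dm/dt = −Q_out · m/V(t).
dm/m = −Q_out dt/(V₀ − 9.0000 t); integrating gives ln(m/m₀) = −(Q_out/(Q_in−Q_out)) ln(V/V₀).
m = m₀ (V₀/V)^(Q_out/(Q_in−Q_out)) = 46.5 × (1540/1140.4)^(-6.3222) = 6.9604 g.
C = m/V = 6.9604/1140.4 = 0.0061035 g/gal.

0.00610 g/gal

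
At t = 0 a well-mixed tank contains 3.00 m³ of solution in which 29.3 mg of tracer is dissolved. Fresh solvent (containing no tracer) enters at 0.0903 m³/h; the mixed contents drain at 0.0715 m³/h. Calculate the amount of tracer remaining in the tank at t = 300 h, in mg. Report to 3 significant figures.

Let m(t) be the amount of tracer. Volume: V(t) = V₀ + (Q_in − Q_out) t = 3.00 + 0.018800 t; V(300) = 8.6400 m³.
No tracer enters, so dm/dt = −Q_out · (m/V).
dm/m = −Q_out dt/(V₀ + 0.018800 t); integrating gives ln(m/m₀) = −(Q_out/(Q_in−Q_out)) ln(V/V₀).
m = m₀ (V₀/V)^(Q_out/(Q_in−Q_out)) = 29.3 × (3.00/8.6400)^(3.8032) = 0.52446 mg.

0.524 mg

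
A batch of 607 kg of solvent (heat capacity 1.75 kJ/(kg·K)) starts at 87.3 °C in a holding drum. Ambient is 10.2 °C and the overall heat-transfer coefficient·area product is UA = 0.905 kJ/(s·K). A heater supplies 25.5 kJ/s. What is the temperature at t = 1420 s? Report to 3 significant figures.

First-law balance (no shaft work): M c_p dT/dt = −UA(T − T_amb) + Q̇.
dT/dt = (T_ss − T)/τ with T_ss = T_amb + Q̇/UA = 10.2 + 25.5/0.905 = 38.377 °C, τ = M c_p/UA = 607·1.75/0.905 = 1173.8 s.
Solution: T(t) = T_ss + (T₀ − T_ss) e^(−t/τ).
T(1420) = 38.377 + (48.923)·0.29826 = 52.969 °C.

53.0 °C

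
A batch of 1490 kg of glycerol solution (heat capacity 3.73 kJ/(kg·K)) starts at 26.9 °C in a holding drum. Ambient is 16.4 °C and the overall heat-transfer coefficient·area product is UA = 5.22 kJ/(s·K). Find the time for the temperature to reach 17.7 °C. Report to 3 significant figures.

2220 s

Heat balance on the well-mixed liquid: M c_p dT/dt = −UA(T − T_amb).
τ = M c_p/UA = 1064.7 s; T_ss = T_amb = 16.400 °C.
T(t) = T_ss + (T₀ − T_ss)e^(−t/τ); set T = 17.7:
t = −τ ln[(T − T_ss)/(T₀ − T_ss)] = −1064.7 · ln(0.12381) = 2224.2 s.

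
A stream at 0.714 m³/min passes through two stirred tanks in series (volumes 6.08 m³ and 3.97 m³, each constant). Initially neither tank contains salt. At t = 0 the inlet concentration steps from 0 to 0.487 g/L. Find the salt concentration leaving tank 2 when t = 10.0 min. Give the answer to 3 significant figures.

0.205 g/L

Time constants: τᵢ = Vᵢ/Q for each well-mixed tank.
τ₁ = 6.08/0.714 = 8.5154 min; τ₂ = 3.97/0.714 = 5.5602 min.
Tank 1: C₁ = C_in(1 − e^(−t/τ₁)). Tank 2 (τ₁ ≠ τ₂): C₂ = C_in[1 − (τ₁ e^(−t/τ₁) − τ₂ e^(−t/τ₂))/(τ₁ − τ₂)].
At t = 10.0: e^(−t/τ₁) = 0.30902, e^(−t/τ₂) = 0.16555.
C₂ = 0.487·[1 − (8.5154·0.30902 − 5.5602·0.16555)/(2.9552)] = 0.487·0.42103 = 0.20504 g/L.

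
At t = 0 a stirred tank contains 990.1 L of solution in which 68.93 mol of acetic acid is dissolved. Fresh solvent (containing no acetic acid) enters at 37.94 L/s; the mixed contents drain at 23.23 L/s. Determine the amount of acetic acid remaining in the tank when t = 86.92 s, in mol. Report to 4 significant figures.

Total volume: dV/dt = Q_in − Q_out = 14.7100 L/s, so V(t) = 990.1 + 14.7100 t and V(86.92) = 2268.69 L.
Species balance (pure solvent in): dm/dt = −Q_out · m/V(t).
Separate: dm/m = −Q_out dt/V(t) ⇒ ln(m/m₀) = −(Q_out/(Q_in−Q_out)) ln(V/V₀).
m = m₀ (V₀/V)^(Q_out/(Q_in−Q_out)) = 68.93 × (990.1/2268.69)^(1.57920) = 18.6099 mol.

18.61 mol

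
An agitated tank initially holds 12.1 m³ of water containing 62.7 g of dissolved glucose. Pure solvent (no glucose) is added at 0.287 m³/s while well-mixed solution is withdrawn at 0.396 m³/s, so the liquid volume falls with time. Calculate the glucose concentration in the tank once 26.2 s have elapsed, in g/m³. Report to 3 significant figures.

Let m(t) be the amount of glucose. Volume: V(t) = V₀ + (Q_in − Q_out) t = 12.1 − 0.10900 t; V(26.2) = 9.2442 m³.
No glucose enters, so dm/dt = −Q_out · (m/V).
dm/m = −Q_out dt/(V₀ − 0.10900 t); integrating gives ln(m/m₀) = −(Q_out/(Q_in−Q_out)) ln(V/V₀).
m = m₀ (V₀/V)^(Q_out/(Q_in−Q_out)) = 62.7 × (12.1/9.2442)^(-3.6330) = 23.578 g.
C = m/V = 23.578/9.2442 = 2.5506 g/m³.

2.55 g/m³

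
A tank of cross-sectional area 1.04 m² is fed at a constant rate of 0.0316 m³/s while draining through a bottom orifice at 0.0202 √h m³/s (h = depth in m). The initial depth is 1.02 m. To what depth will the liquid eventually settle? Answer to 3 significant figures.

2.45 m

A dh/dt = Q_in − 0.0202 √h. Steady state requires inflow = outflow:
Q_in = 0.0202 √h_ss ⇒ √h_ss = 0.0316/0.0202 = 1.5644.
h_ss = 1.5644² = 2.4472 m. (Since h₀ = 1.02 m < h_ss, the level will rise toward this value.)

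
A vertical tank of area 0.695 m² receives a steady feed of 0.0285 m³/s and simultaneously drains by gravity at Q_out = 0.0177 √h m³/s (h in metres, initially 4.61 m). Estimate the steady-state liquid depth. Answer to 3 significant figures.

Volume balance on the tank: A dh/dt = Q_in − 0.0177 √h. At steady state dh/dt = 0:
Q_in = 0.0177 √h_ss ⇒ √h_ss = 0.0285/0.0177 = 1.6102.
h_ss = 1.6102² = 2.5926 m. (Since h₀ = 4.61 m > h_ss, the level will fall toward this value.)

2.59 m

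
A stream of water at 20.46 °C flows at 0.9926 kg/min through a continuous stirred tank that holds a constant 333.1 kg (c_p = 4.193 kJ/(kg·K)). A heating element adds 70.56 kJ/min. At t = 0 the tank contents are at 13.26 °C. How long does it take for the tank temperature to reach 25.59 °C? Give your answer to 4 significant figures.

239.7 min

M c_p dT/dt = ṁ c_p (T_in − T) + Q̇.
τ = M/ṁ = 335.583 min; T_ss = T_in + Q̇/(ṁ c_p) = 37.4135 °C.
T(t) = T_ss + (T₀ − T_ss) e^(−t/τ). Set T = 25.59:
e^(−t/τ) = (25.59 − 37.4135)/(13.26 − 37.4135) = 0.489515
t = −335.583 · ln(0.489515) = 239.721 min.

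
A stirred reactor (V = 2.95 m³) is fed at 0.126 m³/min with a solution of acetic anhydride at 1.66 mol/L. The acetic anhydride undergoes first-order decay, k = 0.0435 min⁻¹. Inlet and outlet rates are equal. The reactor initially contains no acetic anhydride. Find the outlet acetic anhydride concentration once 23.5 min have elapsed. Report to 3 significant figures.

V dC/dt = Q(C_in − C) − k V C.
dC/dt = (Q/V) C_in − (Q/V + k) C; effective rate a = Q/V + k = 0.042712 + 0.0435 = 0.086212 min⁻¹.
C_ss = Q C_in/(Q + kV) = 0.82241 mol/L; C(t) = C_ss + (C₀ − C_ss) e^(−a t).
C(23.5) = 0.82241 + (-0.82241)·e^(−0.086212·23.5) = 0.82241 + (-0.82241)·0.13186 = 0.71397 mol/L.

0.714 mol/L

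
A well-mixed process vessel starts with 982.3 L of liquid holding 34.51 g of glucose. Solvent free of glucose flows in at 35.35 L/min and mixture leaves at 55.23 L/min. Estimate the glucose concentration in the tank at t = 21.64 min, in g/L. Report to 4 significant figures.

Let m(t) be the amount of glucose. Volume: V(t) = V₀ + (Q_in − Q_out) t = 982.3 − 19.8800 t; V(21.64) = 552.097 L.
Species balance (pure solvent in): dm/dt = −Q_out · m/V(t).
dm/m = −Q_out dt/(V₀ − 19.8800 t); integrating gives ln(m/m₀) = −(Q_out/(Q_in−Q_out)) ln(V/V₀).
m = m₀ (V₀/V)^(Q_out/(Q_in−Q_out)) = 34.51 × (982.3/552.097)^(-2.77817) = 6.96252 g.
C = m/V = 6.96252/552.097 = 0.0126111 g/L.

0.01261 g/L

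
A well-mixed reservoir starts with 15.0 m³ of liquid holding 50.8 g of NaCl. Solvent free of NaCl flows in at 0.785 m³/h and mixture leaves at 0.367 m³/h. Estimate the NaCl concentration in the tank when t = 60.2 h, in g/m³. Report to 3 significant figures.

0.533 g/m³

Total volume: dV/dt = Q_in − Q_out = 0.41800 m³/h, so V(t) = 15.0 + 0.41800 t and V(60.2) = 40.164 m³.
Species balance (pure solvent in): dm/dt = −Q_out · m/V(t).
dm/m = −Q_out dt/(V₀ + 0.41800 t); integrating gives ln(m/m₀) = −(Q_out/(Q_in−Q_out)) ln(V/V₀).
m = m₀ (V₀/V)^(Q_out/(Q_in−Q_out)) = 50.8 × (15.0/40.164)^(0.87799) = 21.395 g.
C = m/V = 21.395/40.164 = 0.53269 g/m³.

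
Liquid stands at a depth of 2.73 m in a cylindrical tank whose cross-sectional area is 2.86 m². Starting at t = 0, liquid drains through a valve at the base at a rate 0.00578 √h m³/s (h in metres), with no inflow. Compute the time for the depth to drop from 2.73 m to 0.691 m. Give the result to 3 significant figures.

Unsteady balance on liquid volume: A dh/dt = −0.00578 √h.
This is separable: 2 d(√h)/dt = −0.00578/A, so √h = √h₀ − (0.00578/(2A)) t.
t = 2A(√h₀ − √h)/0.00578 = 2·2.86·(√2.73 − √0.691)/0.00578
  = 5.7200 × (1.6523 − 0.83126) / 0.00578 = 812.48 s.

812 s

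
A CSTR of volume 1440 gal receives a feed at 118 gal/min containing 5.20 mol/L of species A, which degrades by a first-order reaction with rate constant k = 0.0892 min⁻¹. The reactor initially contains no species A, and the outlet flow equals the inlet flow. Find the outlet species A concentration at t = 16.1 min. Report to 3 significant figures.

2.33 mol/L

Species balance: V dC/dt = Q C_in − Q C − k V C.
This is linear with rate a = Q/V + k = 0.17114 min⁻¹.
C_ss = Q C_in/(Q + kV) = 2.4898 mol/L; C(t) = C_ss + (C₀ − C_ss) e^(−a t).
C(16.1) = 2.4898 + (-2.4898)·e^(−0.17114·16.1) = 2.4898 + (-2.4898)·0.063582 = 2.3315 mol/L.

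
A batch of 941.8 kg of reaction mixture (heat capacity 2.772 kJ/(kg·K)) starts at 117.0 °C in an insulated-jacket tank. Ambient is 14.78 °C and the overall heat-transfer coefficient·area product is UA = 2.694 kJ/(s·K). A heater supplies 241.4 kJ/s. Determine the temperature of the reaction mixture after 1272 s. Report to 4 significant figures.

107.8 °C

M c_p dT/dt = −UA(T − T_amb) + Q̇.
dT/dt = (T_ss − T)/τ with T_ss = T_amb + Q̇/UA = 14.78 + 241.4/2.694 = 104.387 °C, τ = M c_p/UA = 941.8·2.772/2.694 = 969.068 s.
Integrating: T(t) = T_ss + (T₀ − T_ss) e^(−t/τ).
T(1272) = 104.387 + (12.6135)·0.269119 = 107.781 °C.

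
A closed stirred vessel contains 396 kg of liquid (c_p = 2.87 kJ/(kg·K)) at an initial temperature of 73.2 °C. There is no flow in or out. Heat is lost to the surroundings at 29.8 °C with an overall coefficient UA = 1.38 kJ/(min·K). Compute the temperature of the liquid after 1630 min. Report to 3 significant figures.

Energy balance: M c_p dT/dt = −UA(T − T_amb).
dT/dt = (T_ss − T)/τ with T_ss = T_amb = 29.800 °C, τ = M c_p/UA = 396·2.87/1.38 = 823.57 min.
Solution: T(t) = T_ss + (T₀ − T_ss) e^(−t/τ).
T(1630) = 29.800 + (43.400)·0.13818 = 35.797 °C.

35.8 °C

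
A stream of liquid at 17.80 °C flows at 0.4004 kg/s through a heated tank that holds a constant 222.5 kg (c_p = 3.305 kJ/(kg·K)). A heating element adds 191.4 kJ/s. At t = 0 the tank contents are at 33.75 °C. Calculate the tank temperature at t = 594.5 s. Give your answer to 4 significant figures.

Heat balance on the well-mixed liquid: M c_p dT/dt = ṁ c_p (T_in − T) + 191.4.
Rearrange: dT/dt = (T_ss − T)/τ with τ = M/ṁ = 555.694 s and T_ss = T_in + Q̇/(ṁ c_p) = 162.436 °C.
Integrating: T(t) = T_ss + (T₀ − T_ss) e^(−t/τ).
T(594.5) = 162.436 + (-128.686)·e^(−594.5/555.694) = 162.436 + (-128.686)·0.343066 = 118.288 °C.

118.3 °C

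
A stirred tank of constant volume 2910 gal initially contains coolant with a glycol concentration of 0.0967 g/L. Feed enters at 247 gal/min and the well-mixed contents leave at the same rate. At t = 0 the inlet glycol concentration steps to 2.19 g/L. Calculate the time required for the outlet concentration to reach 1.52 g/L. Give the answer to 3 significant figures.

13.4 min

Accumulation = in − out for the solute gives V dC/dt = Q(C_in − C), so τ = V/Q = 11.781 min.
C(t) = C_in + (C₀ − C_in) e^(−t/τ). Set C = 1.52 and solve for t:
e^(−t/τ) = (C − C_in)/(C₀ − C_in) = (1.52 − 2.19)/(0.0967 − 2.19) = 0.32007
t = −τ ln(…) = 11.781 × 1.1392 = 13.422 min.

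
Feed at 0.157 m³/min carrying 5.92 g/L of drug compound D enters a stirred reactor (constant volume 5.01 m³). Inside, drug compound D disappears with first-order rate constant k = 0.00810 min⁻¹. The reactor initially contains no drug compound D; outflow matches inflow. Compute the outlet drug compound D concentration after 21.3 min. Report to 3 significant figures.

Accumulation = in − out − consumed: V dC/dt = Q C_in − Q C − k V C.
dC/dt = (Q/V) C_in − (Q/V + k) C; effective rate a = Q/V + k = 0.031337 + 0.00810 = 0.039437 min⁻¹.
C_ss = Q C_in/(Q + kV) = 4.7041 g/L; C(t) = C_ss + (C₀ − C_ss) e^(−a t).
C(21.3) = 4.7041 + (-4.7041)·e^(−0.039437·21.3) = 4.7041 + (-4.7041)·0.43170 = 2.6733 g/L.

2.67 g/L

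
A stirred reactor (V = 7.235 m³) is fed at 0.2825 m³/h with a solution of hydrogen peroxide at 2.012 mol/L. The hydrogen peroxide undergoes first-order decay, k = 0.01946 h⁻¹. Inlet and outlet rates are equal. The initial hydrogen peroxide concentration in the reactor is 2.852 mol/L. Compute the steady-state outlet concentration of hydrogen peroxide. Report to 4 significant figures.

1.343 mol/L

V dC/dt = Q(C_in − C) − k V C.
Steady state (dC/dt = 0): C_ss = Q C_in/(Q + kV) = C_in/(1 + kV/Q).
C_ss = 0.2825·2.012/(0.2825 + 0.01946·7.235) = 0.568390/0.423293 = 1.34278 mol/L.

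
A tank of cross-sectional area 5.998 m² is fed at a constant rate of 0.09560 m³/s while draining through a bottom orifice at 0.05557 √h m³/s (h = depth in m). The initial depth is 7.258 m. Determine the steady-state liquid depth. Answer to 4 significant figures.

Level balance: A dh/dt = 0.09560 − 0.05557 √h. Setting dh/dt = 0:
Q_in = 0.05557 √h_ss ⇒ √h_ss = 0.09560/0.05557 = 1.72035.
h_ss = 1.72035² = 2.95961 m. (Since h₀ = 7.258 m > h_ss, the level will fall toward this value.)

2.960 m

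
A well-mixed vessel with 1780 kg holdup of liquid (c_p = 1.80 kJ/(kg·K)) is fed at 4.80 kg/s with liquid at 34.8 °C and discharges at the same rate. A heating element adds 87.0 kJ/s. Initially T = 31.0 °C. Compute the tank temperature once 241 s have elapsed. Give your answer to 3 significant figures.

37.6 °C

M c_p dT/dt = ṁ c_p (T_in − T) + Q̇.
Rearrange: dT/dt = (T_ss − T)/τ with τ = M/ṁ = 370.83 s and T_ss = T_in + Q̇/(ṁ c_p) = 44.869 °C.
T approaches T_ss exponentially: T(t) = T_ss + (T₀ − T_ss) e^(−t/τ).
T(241) = 44.869 + (-13.869)·e^(−241/370.83) = 44.869 + (-13.869)·0.52210 = 37.628 °C.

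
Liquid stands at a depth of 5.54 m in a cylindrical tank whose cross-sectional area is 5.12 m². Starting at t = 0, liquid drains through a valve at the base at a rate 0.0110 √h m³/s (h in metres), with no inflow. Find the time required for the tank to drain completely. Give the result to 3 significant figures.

2190 s

Mass balance (ρ constant): A dh/dt = −0.0110 √h.
∫ h^(−1/2) dh = −(0.0110/A) ∫ dt, giving 2√h = 2√h₀ − (0.0110/A) t.
Set h = 0: 2√h₀ = (0.0110/A) t_empty ⇒ t_empty = 2A√h₀/0.0110.
t_empty = 2·5.12·√5.54/0.0110 = 10.240·2.3537/0.0110 = 2191.1 s.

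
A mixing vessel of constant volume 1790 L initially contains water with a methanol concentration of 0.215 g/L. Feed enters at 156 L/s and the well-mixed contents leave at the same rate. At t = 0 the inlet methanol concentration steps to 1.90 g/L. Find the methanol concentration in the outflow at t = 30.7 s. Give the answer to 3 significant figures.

Mass balance on the solute (V constant): V dC/dt = Q(C_in − C).
Rewrite as dC/dt + C/τ = C_in/τ, τ = V/Q = 11.474 s.
Solution: C(t) = C_in + (C₀ − C_in) e^(−t/τ).
C(30.7) = 1.90 + (0.215 − 1.90)·e^(−30.7/11.474) = 1.90 + (-1.6850)·0.068870 = 1.7840 g/L.

1.78 g/L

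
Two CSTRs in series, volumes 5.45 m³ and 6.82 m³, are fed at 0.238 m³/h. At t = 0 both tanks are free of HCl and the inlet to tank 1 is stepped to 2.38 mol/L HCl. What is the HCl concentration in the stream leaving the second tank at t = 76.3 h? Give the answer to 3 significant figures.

1.89 mol/L

Species balance on tank i: dCᵢ/dt = (Cᵢ₋₁ − Cᵢ)/τᵢ with τᵢ = Vᵢ/Q.
τ₁ = 5.45/0.238 = 22.899 h; τ₂ = 6.82/0.238 = 28.655 h.
Solving the cascade with C₁(0)=C₂(0)=0 gives C₂(t) = C_in[1 − (τ₁ e^(−t/τ₁) − τ₂ e^(−t/τ₂))/(τ₁ − τ₂)].
At t = 76.3: e^(−t/τ₁) = 0.035722, e^(−t/τ₂) = 0.069762.
C₂ = 2.38·[1 − (22.899·0.035722 − 28.655·0.069762)/(-5.7563)] = 2.38·0.79482 = 1.8917 mol/L.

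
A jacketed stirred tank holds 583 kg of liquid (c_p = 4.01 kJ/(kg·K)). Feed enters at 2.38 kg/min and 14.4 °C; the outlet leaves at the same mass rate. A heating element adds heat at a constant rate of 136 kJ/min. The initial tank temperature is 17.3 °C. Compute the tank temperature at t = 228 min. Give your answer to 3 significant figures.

M c_p dT/dt = ṁ c_p (T_in − T) + Q̇.
Rearrange: dT/dt = (T_ss − T)/τ with τ = M/ṁ = 244.96 min and T_ss = T_in + Q̇/(ṁ c_p) = 28.650 °C.
This is linear first-order; T(t) = T_ss + (T₀ − T_ss) e^(−t/τ).
T(228) = 28.650 + (-11.350)·e^(−228/244.96) = 28.650 + (-11.350)·0.39425 = 24.175 °C.

24.2 °C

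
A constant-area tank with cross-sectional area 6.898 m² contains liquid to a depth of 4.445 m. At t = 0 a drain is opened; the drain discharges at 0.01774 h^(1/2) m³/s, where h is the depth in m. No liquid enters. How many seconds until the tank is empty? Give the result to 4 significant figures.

A dh/dt = −Q_out = −0.01774 √h.
∫ h^(−1/2) dh = −(0.01774/A) ∫ dt, giving 2√h = 2√h₀ − (0.01774/A) t.
Tank is empty when √h = 0: t_empty = 2A√h₀/0.01774.
t_empty = 2·6.898·√4.445/0.01774 = 13.7960·2.10832/0.01774 = 1639.59 s.

1640 s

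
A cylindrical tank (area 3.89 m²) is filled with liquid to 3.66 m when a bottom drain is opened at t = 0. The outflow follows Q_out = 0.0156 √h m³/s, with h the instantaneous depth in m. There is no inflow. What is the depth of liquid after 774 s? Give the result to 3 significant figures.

0.130 m

A dh/dt = −Q_out = −0.0156 √h.
This is separable: 2 d(√h)/dt = −0.0156/A, so √h = √h₀ − (0.0156/(2A)) t.
√h = √3.66 − 0.0156·774/(2·3.89) = 1.9131 − 1.5520 = 0.36113.
h = 0.36113² = 0.13042 m.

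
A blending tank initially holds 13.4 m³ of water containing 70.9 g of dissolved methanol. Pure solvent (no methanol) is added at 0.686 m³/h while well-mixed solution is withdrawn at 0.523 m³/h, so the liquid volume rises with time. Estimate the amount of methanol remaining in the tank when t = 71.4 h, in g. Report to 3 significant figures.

Total volume: dV/dt = Q_in − Q_out = 0.16300 m³/h, so V(t) = 13.4 + 0.16300 t and V(71.4) = 25.038 m³.
No methanol enters, so dm/dt = −Q_out · (m/V).
dm/m = −Q_out dt/(V₀ + 0.16300 t); integrating gives ln(m/m₀) = −(Q_out/(Q_in−Q_out)) ln(V/V₀).
m = m₀ (V₀/V)^(Q_out/(Q_in−Q_out)) = 70.9 × (13.4/25.038)^(3.2086) = 9.5394 g.

9.54 g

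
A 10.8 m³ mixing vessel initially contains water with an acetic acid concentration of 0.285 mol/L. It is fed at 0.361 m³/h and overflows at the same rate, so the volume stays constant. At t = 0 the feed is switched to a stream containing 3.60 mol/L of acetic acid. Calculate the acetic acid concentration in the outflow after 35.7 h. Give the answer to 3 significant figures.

Transient balance on the dissolved component: V dC/dt = Q(C_in − C).
Rewrite as dC/dt + C/τ = C_in/τ, τ = V/Q = 29.917 h.
Integrating: C(t) = C_in + (C₀ − C_in) e^(−t/τ).
C(35.7) = 3.60 + (0.285 − 3.60)·e^(−35.7/29.917) = 3.60 + (-3.3150)·0.30322 = 2.5948 mol/L.

2.59 mol/L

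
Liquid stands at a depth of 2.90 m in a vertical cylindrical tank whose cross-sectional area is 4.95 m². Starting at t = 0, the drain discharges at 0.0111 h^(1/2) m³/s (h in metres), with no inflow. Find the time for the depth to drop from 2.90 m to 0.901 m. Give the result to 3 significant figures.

672 s

With no inflow, A dh/dt = −0.0111 √h.
Separate and integrate: 2(√h − √h₀) = −(0.0111/A) t.
t = 2A(√h₀ − √h)/0.0111 = 2·4.95·(√2.90 − √0.901)/0.0111
  = 9.9000 × (1.7029 − 0.94921) / 0.0111 = 672.24 s.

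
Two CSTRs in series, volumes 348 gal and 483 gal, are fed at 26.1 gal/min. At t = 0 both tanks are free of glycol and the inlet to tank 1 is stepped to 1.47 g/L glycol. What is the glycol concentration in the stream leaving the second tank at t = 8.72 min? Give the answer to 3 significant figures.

0.157 g/L

Time constants: τᵢ = Vᵢ/Q for each well-mixed tank.
τ₁ = 348/26.1 = 13.333 min; τ₂ = 483/26.1 = 18.506 min.
Solving the cascade with C₁(0)=C₂(0)=0 gives C₂(t) = C_in[1 − (τ₁ e^(−t/τ₁) − τ₂ e^(−t/τ₂))/(τ₁ − τ₂)].
At t = 8.72: e^(−t/τ₁) = 0.51996, e^(−t/τ₂) = 0.62425.
C₂ = 1.47·[1 − (13.333·0.51996 − 18.506·0.62425)/(-5.1724)] = 1.47·0.10692 = 0.15717 g/L.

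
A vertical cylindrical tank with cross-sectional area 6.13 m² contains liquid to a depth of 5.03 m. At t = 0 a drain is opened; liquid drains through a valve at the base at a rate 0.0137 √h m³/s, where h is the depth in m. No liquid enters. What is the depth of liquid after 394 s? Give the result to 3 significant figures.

A dh/dt = −Q_out = −0.0137 √h.
∫ h^(−1/2) dh = −(0.0137/A) ∫ dt, giving 2√h = 2√h₀ − (0.0137/A) t.
√h = √5.03 − 0.0137·394/(2·6.13) = 2.2428 − 0.44028 = 1.8025.
h = 1.8025² = 3.2490 m.

3.25 m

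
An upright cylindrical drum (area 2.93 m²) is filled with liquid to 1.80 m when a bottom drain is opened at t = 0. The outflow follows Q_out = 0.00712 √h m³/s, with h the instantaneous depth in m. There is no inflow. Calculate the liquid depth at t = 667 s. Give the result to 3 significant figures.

0.282 m

A dh/dt = −Q_out = −0.00712 √h.
This is separable: 2 d(√h)/dt = −0.00712/A, so √h = √h₀ − (0.00712/(2A)) t.
√h = √1.80 − 0.00712·667/(2·2.93) = 1.3416 − 0.81042 = 0.53122.
h = 0.53122² = 0.28220 m.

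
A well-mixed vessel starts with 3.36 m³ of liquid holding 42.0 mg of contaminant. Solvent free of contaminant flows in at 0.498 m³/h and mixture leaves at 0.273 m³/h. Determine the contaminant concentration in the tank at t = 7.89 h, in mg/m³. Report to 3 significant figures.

4.89 mg/m³

Let m(t) be the amount of contaminant. Volume: V(t) = V₀ + (Q_in − Q_out) t = 3.36 + 0.22500 t; V(7.89) = 5.1352 m³.
Solute balance: dm/dt = 0 − Q_out C = −Q_out m/V(t).
dm/m = −Q_out dt/(V₀ + 0.22500 t); integrating gives ln(m/m₀) = −(Q_out/(Q_in−Q_out)) ln(V/V₀).
m = m₀ (V₀/V)^(Q_out/(Q_in−Q_out)) = 42.0 × (3.36/5.1352)^(1.2133) = 25.103 mg.
C = m/V = 25.103/5.1352 = 4.8884 mg/m³.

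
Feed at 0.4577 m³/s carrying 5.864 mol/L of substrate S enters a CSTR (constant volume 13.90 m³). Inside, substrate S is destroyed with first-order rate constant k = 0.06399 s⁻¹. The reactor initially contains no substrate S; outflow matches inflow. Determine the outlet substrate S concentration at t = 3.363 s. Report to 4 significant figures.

0.5542 mol/L

Accumulation = in − out − consumed: V dC/dt = Q C_in − Q C − k V C.
This is linear with rate a = Q/V + k = 0.0969181 s⁻¹.
C_ss = Q C_in/(Q + kV) = 1.99230 mol/L; C(t) = C_ss + (C₀ − C_ss) e^(−a t).
C(3.363) = 1.99230 + (-1.99230)·e^(−0.0969181·3.363) = 1.99230 + (-1.99230)·0.721852 = 0.554155 mol/L.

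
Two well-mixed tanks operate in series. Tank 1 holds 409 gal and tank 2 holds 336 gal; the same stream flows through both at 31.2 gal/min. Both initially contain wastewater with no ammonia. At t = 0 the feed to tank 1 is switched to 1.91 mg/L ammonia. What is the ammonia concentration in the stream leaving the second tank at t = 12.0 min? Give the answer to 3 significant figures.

0.511 mg/L

Time constants: τᵢ = Vᵢ/Q for each well-mixed tank.
τ₁ = 409/31.2 = 13.109 min; τ₂ = 336/31.2 = 10.769 min.
Tank 1: C₁ = C_in(1 − e^(−t/τ₁)). Tank 2 (τ₁ ≠ τ₂): C₂ = C_in[1 − (τ₁ e^(−t/τ₁) − τ₂ e^(−t/τ₂))/(τ₁ − τ₂)].
At t = 12.0: e^(−t/τ₁) = 0.40036, e^(−t/τ₂) = 0.32815.
C₂ = 1.91·[1 − (13.109·0.40036 − 10.769·0.32815)/(2.3397)] = 1.91·0.26730 = 0.51055 mg/L.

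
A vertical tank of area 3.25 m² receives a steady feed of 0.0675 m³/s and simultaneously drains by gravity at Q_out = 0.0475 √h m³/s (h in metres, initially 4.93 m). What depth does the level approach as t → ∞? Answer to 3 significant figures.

2.02 m

Level balance: A dh/dt = 0.0675 − 0.0475 √h. Setting dh/dt = 0:
Q_in = 0.0475 √h_ss ⇒ √h_ss = 0.0675/0.0475 = 1.4211.
h_ss = 1.4211² = 2.0194 m. (Since h₀ = 4.93 m > h_ss, the level will fall toward this value.)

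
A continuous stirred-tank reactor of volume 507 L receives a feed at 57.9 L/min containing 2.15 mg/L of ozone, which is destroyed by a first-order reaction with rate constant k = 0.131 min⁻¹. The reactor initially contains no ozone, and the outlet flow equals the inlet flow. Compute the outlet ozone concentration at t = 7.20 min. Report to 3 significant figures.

0.830 mg/L

V dC/dt = Q(C_in − C) − k V C.
This is linear with rate a = Q/V + k = 0.24520 min⁻¹.
C_ss = Q C_in/(Q + kV) = 1.0014 mg/L; C(t) = C_ss + (C₀ − C_ss) e^(−a t).
C(7.20) = 1.0014 + (-1.0014)·e^(−0.24520·7.20) = 1.0014 + (-1.0014)·0.17111 = 0.83001 mg/L.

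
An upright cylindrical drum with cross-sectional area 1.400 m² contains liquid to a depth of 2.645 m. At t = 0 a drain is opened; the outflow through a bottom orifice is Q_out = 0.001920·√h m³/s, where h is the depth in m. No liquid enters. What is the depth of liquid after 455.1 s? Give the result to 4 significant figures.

1.727 m

A dh/dt = −Q_out = −0.001920 √h.
Separate and integrate: 2(√h − √h₀) = −(0.001920/A) t.
√h = √2.645 − 0.001920·455.1/(2·1.400) = 1.62635 − 0.312069 = 1.31428.
h = 1.31428² = 1.72732 m.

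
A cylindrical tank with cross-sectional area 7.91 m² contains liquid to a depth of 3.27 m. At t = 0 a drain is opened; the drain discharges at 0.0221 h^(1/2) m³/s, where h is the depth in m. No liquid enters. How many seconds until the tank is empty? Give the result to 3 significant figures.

1290 s

A dh/dt = −Q_out = −0.0221 √h.
This is separable: 2 d(√h)/dt = −0.0221/A, so √h = √h₀ − (0.0221/(2A)) t.
Tank is empty when √h = 0: t_empty = 2A√h₀/0.0221.
t_empty = 2·7.91·√3.27/0.0221 = 15.820·1.8083/0.0221 = 1294.5 s.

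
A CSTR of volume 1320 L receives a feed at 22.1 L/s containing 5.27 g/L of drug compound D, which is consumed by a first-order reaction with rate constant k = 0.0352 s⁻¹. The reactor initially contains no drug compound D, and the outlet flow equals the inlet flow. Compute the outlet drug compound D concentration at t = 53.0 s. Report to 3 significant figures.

1.59 g/L

V dC/dt = Q(C_in − C) − k V C.
dC/dt = (Q/V) C_in − (Q/V + k) C; effective rate a = Q/V + k = 0.016742 + 0.0352 = 0.051942 s⁻¹.
C_ss = Q C_in/(Q + kV) = 1.6987 g/L; C(t) = C_ss + (C₀ − C_ss) e^(−a t).
C(53.0) = 1.6987 + (-1.6987)·e^(−0.051942·53.0) = 1.6987 + (-1.6987)·0.063740 = 1.5904 g/L.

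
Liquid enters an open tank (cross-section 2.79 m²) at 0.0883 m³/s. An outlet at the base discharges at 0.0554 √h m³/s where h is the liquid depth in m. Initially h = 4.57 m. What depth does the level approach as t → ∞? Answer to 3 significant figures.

Level balance: A dh/dt = 0.0883 − 0.0554 √h. Setting dh/dt = 0:
Q_in = 0.0554 √h_ss ⇒ √h_ss = 0.0883/0.0554 = 1.5939.
h_ss = 1.5939² = 2.5404 m. (Since h₀ = 4.57 m > h_ss, the level will fall toward this value.)

2.54 m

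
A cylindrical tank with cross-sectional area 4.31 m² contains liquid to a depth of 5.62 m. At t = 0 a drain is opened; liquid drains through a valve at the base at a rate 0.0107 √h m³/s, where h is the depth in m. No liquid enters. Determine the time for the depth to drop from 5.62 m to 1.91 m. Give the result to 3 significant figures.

796 s

Unsteady balance on liquid volume: A dh/dt = −0.0107 √h.
This is separable: 2 d(√h)/dt = −0.0107/A, so √h = √h₀ − (0.0107/(2A)) t.
t = 2A(√h₀ − √h)/0.0107 = 2·4.31·(√5.62 − √1.91)/0.0107
  = 8.6200 × (2.3707 − 1.3820) / 0.0107 = 796.44 s.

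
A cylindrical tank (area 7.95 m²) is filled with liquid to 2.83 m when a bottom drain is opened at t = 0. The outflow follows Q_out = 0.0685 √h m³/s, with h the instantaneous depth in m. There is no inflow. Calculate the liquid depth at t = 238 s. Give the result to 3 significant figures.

With no inflow, A dh/dt = −0.0685 √h.
This is separable: 2 d(√h)/dt = −0.0685/A, so √h = √h₀ − (0.0685/(2A)) t.
√h = √2.83 − 0.0685·238/(2·7.95) = 1.6823 − 1.0253 = 0.65691.
h = 0.65691² = 0.43154 m.

0.432 m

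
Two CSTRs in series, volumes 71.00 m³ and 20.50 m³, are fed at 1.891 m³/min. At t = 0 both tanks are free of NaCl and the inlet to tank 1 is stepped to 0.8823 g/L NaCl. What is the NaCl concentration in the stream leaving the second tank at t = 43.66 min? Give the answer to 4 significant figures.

Each tank obeys Vᵢ dCᵢ/dt = Q(Cᵢ₋₁ − Cᵢ), so τᵢ = Vᵢ/Q.
τ₁ = 71.00/1.891 = 37.5463 min; τ₂ = 20.50/1.891 = 10.8408 min.
Solving the cascade with C₁(0)=C₂(0)=0 gives C₂(t) = C_in[1 − (τ₁ e^(−t/τ₁) − τ₂ e^(−t/τ₂))/(τ₁ − τ₂)].
At t = 43.66: e^(−t/τ₁) = 0.312600, e^(−t/τ₂) = 0.0178212.
C₂ = 0.8823·[1 − (37.5463·0.312600 − 10.8408·0.0178212)/(26.7054)] = 0.8823·0.567738 = 0.500915 g/L.

0.5009 g/L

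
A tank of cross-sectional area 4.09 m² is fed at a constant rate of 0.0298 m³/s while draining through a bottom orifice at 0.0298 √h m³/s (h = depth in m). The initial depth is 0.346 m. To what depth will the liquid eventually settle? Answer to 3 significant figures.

1.00 m

Level balance: A dh/dt = 0.0298 − 0.0298 √h. Setting dh/dt = 0:
Q_in = 0.0298 √h_ss ⇒ √h_ss = 0.0298/0.0298 = 1.0000.
h_ss = 1.0000² = 1.0000 m. (Since h₀ = 0.346 m < h_ss, the level will rise toward this value.)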